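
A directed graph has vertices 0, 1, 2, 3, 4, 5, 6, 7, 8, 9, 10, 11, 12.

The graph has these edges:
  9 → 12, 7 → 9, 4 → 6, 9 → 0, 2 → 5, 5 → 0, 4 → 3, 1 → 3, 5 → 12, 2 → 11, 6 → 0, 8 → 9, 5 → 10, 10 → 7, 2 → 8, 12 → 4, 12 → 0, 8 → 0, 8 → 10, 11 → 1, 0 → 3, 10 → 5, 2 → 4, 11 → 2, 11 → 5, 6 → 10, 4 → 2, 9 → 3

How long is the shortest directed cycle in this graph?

2

For each vertex v, BFS finds the shortest path from v back to v.
The shortest such closed walk is 2 → 4 → 2, length 2.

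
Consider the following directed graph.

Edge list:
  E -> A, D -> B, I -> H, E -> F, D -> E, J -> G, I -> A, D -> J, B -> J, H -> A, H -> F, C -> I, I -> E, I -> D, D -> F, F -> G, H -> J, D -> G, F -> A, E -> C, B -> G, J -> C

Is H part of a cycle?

Yes

H is on a cycle iff H can reach itself via ≥1 edge.
H → J → C → I → H — yes.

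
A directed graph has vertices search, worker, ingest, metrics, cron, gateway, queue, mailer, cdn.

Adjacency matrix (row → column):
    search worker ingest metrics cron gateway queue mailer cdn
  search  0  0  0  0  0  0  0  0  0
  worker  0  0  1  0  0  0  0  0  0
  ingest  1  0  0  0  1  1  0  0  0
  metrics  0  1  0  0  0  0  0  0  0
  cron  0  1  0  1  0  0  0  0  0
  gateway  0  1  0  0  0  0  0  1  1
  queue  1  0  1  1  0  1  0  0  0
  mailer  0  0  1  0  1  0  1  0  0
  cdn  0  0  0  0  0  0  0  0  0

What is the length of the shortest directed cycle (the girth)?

3

For each vertex v, BFS finds the shortest path from v back to v.
The shortest such closed walk is mailer → queue → gateway → mailer, length 3.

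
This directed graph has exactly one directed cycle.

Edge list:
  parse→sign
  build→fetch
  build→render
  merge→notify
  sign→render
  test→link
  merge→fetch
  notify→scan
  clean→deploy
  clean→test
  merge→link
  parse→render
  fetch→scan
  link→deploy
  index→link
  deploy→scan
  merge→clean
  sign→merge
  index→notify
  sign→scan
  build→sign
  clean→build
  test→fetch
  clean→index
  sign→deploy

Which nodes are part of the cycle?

DFS with gray/black marking from sign:
sign gray
  scan gray
  scan black
  merge gray
    clean gray
      build gray
        render gray
        render black
        build→sign: sign is gray → back edge
Back edge closes the cycle sign → merge → clean → build → sign; its vertices are {sign, build, clean, merge}.

sign, build, clean, merge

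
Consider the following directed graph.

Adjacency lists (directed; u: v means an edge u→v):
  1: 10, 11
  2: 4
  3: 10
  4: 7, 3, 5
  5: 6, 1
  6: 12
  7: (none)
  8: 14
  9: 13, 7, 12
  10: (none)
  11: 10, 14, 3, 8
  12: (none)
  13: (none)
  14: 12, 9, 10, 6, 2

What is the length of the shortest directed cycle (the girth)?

6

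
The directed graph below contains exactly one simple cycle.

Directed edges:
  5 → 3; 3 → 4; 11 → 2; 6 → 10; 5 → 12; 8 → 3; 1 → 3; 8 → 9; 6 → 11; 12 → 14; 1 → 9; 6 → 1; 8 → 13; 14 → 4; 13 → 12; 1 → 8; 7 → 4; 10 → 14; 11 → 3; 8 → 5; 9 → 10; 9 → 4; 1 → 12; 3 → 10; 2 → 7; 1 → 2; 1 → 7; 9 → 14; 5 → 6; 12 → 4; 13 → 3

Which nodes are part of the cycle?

1, 5, 6, 8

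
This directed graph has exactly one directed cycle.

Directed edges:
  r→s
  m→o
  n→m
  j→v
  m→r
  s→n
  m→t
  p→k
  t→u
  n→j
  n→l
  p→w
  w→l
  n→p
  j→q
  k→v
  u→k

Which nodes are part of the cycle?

DFS with gray/black marking from n:
n gray
  m gray
    o gray
    o black
    r gray
      s gray
        s→n: n is gray → back edge
Back edge closes the cycle n → m → r → s → n; its vertices are {m, n, r, s}.

m, n, r, s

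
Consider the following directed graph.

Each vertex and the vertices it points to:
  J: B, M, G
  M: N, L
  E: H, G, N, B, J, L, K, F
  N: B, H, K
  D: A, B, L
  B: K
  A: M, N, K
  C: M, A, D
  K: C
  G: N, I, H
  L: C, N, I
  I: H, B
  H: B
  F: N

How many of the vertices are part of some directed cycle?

10

A vertex is on a directed cycle iff it belongs to a strongly connected component of size ≥ 2 (or has a self-loop).
The vertices on cycles are {A, B, C, D, H, I, K, L, M, N} — 10 in total.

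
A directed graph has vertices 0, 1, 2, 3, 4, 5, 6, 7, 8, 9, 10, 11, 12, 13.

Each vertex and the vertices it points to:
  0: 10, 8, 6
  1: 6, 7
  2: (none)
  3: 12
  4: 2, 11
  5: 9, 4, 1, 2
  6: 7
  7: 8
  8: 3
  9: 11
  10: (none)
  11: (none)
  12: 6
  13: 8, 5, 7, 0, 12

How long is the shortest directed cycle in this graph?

5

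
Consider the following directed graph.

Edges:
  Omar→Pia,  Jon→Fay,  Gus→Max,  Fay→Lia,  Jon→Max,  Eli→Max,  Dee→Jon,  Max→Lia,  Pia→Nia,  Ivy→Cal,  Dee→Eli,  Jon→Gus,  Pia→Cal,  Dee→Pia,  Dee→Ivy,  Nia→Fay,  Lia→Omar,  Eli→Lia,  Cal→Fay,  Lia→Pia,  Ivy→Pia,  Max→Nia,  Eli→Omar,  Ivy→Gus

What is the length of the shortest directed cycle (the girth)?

For each vertex v, BFS finds the shortest path from v back to v.
The shortest such closed walk is Lia → Pia → Nia → Fay → Lia, length 4.

4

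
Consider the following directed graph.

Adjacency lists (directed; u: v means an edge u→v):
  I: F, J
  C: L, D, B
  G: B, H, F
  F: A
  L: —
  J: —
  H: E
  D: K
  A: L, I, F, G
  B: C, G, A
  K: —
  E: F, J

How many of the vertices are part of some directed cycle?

8

A vertex is on a directed cycle iff it belongs to a strongly connected component of size ≥ 2 (or has a self-loop).
The vertices on cycles are {A, B, C, E, F, G, H, I} — 8 in total.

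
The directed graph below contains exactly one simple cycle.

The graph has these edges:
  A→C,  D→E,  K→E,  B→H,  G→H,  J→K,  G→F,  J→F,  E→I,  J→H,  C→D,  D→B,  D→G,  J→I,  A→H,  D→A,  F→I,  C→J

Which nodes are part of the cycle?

A, C, D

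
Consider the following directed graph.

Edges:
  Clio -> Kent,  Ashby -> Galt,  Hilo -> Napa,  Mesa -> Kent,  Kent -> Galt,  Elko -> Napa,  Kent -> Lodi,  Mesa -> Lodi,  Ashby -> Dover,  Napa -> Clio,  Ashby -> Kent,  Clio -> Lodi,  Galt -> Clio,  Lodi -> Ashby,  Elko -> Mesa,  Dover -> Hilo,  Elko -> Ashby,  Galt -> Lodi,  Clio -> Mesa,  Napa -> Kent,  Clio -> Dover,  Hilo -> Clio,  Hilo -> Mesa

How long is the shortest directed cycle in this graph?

3

For each vertex v, BFS finds the shortest path from v back to v.
The shortest such closed walk is Ashby → Galt → Lodi → Ashby, length 3.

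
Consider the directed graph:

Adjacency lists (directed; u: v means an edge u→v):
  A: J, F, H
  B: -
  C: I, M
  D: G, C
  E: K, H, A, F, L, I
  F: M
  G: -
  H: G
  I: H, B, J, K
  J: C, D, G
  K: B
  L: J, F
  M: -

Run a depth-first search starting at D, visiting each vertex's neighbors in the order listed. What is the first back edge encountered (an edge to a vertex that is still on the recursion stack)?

J->C

DFS from D (visiting each vertex's neighbors in the order listed); mark gray on enter, black on exit:
D gray
  G gray
  G black
  C gray
    I gray
      H gray
        H→G: G black — skip
      H black
      B gray
      B black
      J gray
        J→C: C is gray → back edge
First back edge: J → C.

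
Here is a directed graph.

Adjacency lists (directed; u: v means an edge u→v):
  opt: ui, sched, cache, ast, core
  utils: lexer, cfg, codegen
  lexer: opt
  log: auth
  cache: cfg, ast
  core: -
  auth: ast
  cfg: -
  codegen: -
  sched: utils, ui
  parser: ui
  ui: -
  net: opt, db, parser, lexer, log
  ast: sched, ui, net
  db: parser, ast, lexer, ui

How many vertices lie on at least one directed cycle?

10

A vertex is on a directed cycle iff it belongs to a strongly connected component of size ≥ 2 (or has a self-loop).
The vertices on cycles are {db, ast, log, net, opt, auth, cache, lexer, sched, utils} — 10 in total.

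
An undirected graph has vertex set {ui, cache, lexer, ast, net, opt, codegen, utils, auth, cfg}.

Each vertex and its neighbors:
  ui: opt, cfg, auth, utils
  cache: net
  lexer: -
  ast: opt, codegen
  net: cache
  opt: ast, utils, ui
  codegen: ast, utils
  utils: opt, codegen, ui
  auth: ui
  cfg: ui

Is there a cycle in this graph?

Yes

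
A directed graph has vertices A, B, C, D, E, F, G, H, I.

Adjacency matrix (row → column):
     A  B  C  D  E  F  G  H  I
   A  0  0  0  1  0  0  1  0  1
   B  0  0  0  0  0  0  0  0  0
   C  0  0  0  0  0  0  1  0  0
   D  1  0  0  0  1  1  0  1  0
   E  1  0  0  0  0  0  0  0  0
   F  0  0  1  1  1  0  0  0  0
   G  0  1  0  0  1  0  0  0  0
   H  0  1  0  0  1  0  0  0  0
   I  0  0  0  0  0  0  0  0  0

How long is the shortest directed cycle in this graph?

2

For each vertex v, BFS finds the shortest path from v back to v.
The shortest such closed walk is A → D → A, length 2.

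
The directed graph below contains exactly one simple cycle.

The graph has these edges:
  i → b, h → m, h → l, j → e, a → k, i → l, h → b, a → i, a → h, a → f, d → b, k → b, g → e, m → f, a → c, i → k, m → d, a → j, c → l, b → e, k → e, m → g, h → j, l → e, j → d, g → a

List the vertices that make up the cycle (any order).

DFS with gray/black marking from a:
a gray
  f gray
  f black
  h gray
    b gray
      e gray
      e black
    b black
    j gray
      d gray
        d→b: b black — skip
      d black
      j→e: e black — skip
    j black
    m gray
      m→f: f black — skip
      g gray
        g→e: e black — skip
        g→a: a is gray → back edge
Back edge closes the cycle a → h → m → g → a; its vertices are {a, g, h, m}.

a, g, h, m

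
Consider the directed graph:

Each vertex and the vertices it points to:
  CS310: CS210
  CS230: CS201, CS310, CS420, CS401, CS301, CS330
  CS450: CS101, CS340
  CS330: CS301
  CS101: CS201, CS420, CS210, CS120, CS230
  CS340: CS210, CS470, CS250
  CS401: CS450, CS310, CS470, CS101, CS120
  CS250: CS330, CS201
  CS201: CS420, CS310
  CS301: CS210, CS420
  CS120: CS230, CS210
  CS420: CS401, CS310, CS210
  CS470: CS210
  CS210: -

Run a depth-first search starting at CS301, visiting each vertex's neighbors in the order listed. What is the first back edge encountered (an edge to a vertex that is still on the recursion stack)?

DFS from CS301 (visiting each vertex's neighbors in the order listed); mark gray on enter, black on exit:
CS301 gray
  CS210 gray
  CS210 black
  CS420 gray
    CS401 gray
      CS450 gray
        CS101 gray
          CS201 gray
            CS201→CS420: CS420 is gray → back edge
First back edge: CS201 → CS420.

CS201→CS420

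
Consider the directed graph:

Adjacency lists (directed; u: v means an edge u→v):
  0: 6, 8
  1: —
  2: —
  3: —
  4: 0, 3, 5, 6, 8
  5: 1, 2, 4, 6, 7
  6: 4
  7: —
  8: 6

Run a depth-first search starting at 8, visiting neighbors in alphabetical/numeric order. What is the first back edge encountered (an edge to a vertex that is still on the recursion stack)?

DFS from 8 (visiting neighbors in alphabetical/numeric order); mark gray on enter, black on exit:
8 gray
  6 gray
    4 gray
      0 gray
        0→6: 6 is gray → back edge
First back edge: 0 → 6.

0→6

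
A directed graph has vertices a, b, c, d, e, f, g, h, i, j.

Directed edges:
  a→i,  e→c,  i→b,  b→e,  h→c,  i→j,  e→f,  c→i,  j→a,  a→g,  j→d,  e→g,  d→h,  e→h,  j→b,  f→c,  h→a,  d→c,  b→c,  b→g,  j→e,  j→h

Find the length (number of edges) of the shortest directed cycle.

3

For each vertex v, BFS finds the shortest path from v back to v.
The shortest such closed walk is i → j → a → i, length 3.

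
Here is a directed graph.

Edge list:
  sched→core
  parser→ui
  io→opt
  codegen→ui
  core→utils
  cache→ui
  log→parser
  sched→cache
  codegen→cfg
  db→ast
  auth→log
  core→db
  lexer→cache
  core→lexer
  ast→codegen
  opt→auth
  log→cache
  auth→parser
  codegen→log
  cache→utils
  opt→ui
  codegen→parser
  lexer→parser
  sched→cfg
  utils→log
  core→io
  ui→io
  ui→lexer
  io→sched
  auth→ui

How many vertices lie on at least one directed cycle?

14

A vertex is on a directed cycle iff it belongs to a strongly connected component of size ≥ 2 (or has a self-loop).
The vertices on cycles are {db, io, ui, ast, log, opt, auth, core, cache, lexer, sched, utils, parser, codegen} — 14 in total.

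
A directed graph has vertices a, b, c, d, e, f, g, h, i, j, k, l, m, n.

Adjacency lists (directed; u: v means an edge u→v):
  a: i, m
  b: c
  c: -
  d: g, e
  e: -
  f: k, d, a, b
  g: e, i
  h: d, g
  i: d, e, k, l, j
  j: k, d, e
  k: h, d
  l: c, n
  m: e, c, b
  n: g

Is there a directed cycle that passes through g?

Yes

g is on a cycle iff g can reach itself via ≥1 edge.
g → i → d → g — yes.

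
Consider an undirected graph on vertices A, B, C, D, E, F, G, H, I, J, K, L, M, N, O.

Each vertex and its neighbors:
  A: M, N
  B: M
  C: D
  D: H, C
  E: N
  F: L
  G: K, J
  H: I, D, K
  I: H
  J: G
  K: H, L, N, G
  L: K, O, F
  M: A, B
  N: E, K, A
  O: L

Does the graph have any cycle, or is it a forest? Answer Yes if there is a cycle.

No

DFS, tracking each vertex's parent; an edge to a visited non-parent vertex closes a cycle.
Start from M:
visit M (parent –)
  visit A (parent M)
    A–M: parent, skip
    visit N (parent A)
      visit E (parent N)
        E–N: parent, skip
      visit K (parent N)
        visit H (parent K)
          visit I (parent H)
            I–H: parent, skip
          visit D (parent H)
            D–H: parent, skip
            visit C (parent D)
              C–D: parent, skip
          H–K: parent, skip
        visit L (parent K)
          L–K: parent, skip
          visit O (parent L)
            O–L: parent, skip
          visit F (parent L)
            F–L: parent, skip
        K–N: parent, skip
        visit G (parent K)
          G–K: parent, skip
          visit J (parent G)
            J–G: parent, skip
      N–A: parent, skip
  visit B (parent M)
    B–M: parent, skip
No non-parent visited neighbor found — the graph is a forest.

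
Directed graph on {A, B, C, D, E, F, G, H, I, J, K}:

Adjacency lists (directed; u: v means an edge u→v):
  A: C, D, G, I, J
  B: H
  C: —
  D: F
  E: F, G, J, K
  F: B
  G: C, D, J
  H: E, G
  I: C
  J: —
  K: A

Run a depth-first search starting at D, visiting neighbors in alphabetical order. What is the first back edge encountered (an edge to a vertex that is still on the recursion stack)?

E→F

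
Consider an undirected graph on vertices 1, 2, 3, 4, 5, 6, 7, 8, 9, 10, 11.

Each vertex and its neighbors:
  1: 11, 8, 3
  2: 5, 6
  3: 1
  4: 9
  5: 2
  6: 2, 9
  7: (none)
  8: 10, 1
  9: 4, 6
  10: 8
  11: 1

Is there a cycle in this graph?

No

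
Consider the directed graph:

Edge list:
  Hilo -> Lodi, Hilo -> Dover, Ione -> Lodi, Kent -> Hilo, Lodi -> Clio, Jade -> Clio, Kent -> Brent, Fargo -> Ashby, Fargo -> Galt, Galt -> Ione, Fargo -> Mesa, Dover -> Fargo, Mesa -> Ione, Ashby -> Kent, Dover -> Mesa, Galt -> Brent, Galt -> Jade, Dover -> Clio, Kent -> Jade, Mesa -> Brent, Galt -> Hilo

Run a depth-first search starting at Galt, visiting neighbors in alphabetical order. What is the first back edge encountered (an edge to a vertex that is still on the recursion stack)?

Kent→Hilo

DFS from Galt (visiting neighbors in alphabetical order); mark gray on enter, black on exit:
Galt gray
  Brent gray
  Brent black
  Hilo gray
    Dover gray
      Clio gray
      Clio black
      Fargo gray
        Ashby gray
          Kent gray
            Kent→Brent: Brent black — skip
            Kent→Hilo: Hilo is gray → back edge
First back edge: Kent → Hilo.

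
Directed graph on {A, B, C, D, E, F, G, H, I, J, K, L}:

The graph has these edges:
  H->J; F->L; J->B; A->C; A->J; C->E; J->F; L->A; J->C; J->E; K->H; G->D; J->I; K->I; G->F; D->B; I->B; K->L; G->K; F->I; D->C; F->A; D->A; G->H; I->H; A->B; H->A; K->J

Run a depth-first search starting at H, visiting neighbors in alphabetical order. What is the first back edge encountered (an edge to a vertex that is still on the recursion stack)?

DFS from H (visiting neighbors in alphabetical order); mark gray on enter, black on exit:
H gray
  A gray
    B gray
    B black
    C gray
      E gray
      E black
    C black
    J gray
      J→B: B black — skip
      J→C: C black — skip
      J→E: E black — skip
      F gray
        F→A: A is gray → back edge
First back edge: F → A.

F→A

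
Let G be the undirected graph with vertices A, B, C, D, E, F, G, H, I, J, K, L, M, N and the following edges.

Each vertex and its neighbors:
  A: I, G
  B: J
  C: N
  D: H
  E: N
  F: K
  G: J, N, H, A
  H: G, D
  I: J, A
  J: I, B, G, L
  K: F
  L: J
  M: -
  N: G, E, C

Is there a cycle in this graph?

Yes

DFS, tracking each vertex's parent; an edge to a visited non-parent vertex closes a cycle.
Start from N:
visit N (parent –)
  visit G (parent N)
    visit J (parent G)
      visit I (parent J)
        I–J: parent, skip
        visit A (parent I)
          A–I: parent, skip
          A–G: G visited and ≠ parent → cycle
Cycle: G – J – I – A – G.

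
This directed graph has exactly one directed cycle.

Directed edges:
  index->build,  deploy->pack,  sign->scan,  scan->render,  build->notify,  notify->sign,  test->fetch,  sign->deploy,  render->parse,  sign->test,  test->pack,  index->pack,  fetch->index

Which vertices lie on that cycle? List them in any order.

DFS with gray/black marking from sign:
sign gray
  deploy gray
    pack gray
    pack black
  deploy black
  scan gray
    render gray
      parse gray
      parse black
    render black
  scan black
  test gray
    fetch gray
      index gray
        build gray
          notify gray
            notify→sign: sign is gray → back edge
Back edge closes the cycle sign → test → fetch → index → build → notify → sign; its vertices are {sign, test, build, fetch, index, notify}.

sign, test, build, fetch, index, notify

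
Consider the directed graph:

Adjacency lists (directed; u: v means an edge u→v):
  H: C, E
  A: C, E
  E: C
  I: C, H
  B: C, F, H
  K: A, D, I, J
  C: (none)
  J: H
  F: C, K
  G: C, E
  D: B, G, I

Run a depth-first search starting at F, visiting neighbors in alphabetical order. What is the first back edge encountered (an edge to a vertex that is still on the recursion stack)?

B→F

DFS from F (visiting neighbors in alphabetical order); mark gray on enter, black on exit:
F gray
  C gray
  C black
  K gray
    A gray
      A→C: C black — skip
      E gray
        E→C: C black — skip
      E black
    A black
    D gray
      B gray
        B→C: C black — skip
        B→F: F is gray → back edge
First back edge: B → F.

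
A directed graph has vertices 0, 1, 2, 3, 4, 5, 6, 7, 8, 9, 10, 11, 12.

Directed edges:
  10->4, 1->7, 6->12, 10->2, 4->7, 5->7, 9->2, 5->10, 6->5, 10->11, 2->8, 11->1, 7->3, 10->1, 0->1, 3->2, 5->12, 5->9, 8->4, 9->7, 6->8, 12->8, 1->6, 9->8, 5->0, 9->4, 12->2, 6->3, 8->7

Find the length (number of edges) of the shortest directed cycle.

For each vertex v, BFS finds the shortest path from v back to v.
The shortest such closed walk is 6 → 5 → 10 → 1 → 6, length 4.

4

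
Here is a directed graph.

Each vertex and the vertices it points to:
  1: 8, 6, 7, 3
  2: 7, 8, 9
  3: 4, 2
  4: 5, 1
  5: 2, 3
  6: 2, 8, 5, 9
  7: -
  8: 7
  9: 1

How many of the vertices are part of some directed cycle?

7

A vertex is on a directed cycle iff it belongs to a strongly connected component of size ≥ 2 (or has a self-loop).
The vertices on cycles are {1, 2, 3, 4, 5, 6, 9} — 7 in total.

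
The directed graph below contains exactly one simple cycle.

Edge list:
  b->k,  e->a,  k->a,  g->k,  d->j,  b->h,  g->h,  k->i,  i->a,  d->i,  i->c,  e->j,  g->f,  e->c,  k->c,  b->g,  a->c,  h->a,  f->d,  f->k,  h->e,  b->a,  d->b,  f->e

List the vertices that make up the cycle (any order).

DFS with gray/black marking from b:
b gray
  h gray
    a gray
      c gray
      c black
    a black
    e gray
      e→c: c black — skip
      e→a: a black — skip
      j gray
      j black
    e black
  h black
  k gray
    k→c: c black — skip
    k→a: a black — skip
    i gray
      i→a: a black — skip
      i→c: c black — skip
    i black
  k black
  g gray
    g→k: k black — skip
    g→h: h black — skip
    f gray
      f→k: k black — skip
      d gray
        d→j: j black — skip
        d→i: i black — skip
        d→b: b is gray → back edge
Back edge closes the cycle b → g → f → d → b; its vertices are {b, d, f, g}.

b, d, f, g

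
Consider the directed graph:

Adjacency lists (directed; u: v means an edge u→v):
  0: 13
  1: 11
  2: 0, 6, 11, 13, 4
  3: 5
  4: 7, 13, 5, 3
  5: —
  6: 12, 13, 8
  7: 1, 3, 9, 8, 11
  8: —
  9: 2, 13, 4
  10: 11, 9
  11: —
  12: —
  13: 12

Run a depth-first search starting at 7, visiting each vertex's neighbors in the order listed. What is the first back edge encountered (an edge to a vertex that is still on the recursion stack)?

DFS from 7 (visiting each vertex's neighbors in the order listed); mark gray on enter, black on exit:
7 gray
  1 gray
    11 gray
    11 black
  1 black
  3 gray
    5 gray
    5 black
  3 black
  9 gray
    2 gray
      0 gray
        13 gray
          12 gray
          12 black
        13 black
      0 black
      6 gray
        6→12: 12 black — skip
        6→13: 13 black — skip
        8 gray
        8 black
      6 black
      2→11: 11 black — skip
      2→13: 13 black — skip
      4 gray
        4→7: 7 is gray → back edge
First back edge: 4 → 7.

4->7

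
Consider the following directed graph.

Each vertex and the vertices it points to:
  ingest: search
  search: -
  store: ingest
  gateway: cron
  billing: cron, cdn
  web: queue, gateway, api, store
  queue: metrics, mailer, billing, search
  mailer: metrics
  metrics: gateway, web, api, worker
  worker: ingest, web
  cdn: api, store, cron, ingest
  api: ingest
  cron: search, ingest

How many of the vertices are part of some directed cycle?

A vertex is on a directed cycle iff it belongs to a strongly connected component of size ≥ 2 (or has a self-loop).
The vertices on cycles are {web, queue, mailer, worker, metrics} — 5 in total.

5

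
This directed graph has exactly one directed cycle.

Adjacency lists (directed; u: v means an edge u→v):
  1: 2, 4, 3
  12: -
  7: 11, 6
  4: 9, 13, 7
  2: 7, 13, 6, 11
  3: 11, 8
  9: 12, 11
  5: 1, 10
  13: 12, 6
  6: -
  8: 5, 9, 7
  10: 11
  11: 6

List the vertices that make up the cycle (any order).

DFS with gray/black marking from 5:
5 gray
  1 gray
    2 gray
      7 gray
        11 gray
          6 gray
          6 black
        11 black
        7→6: 6 black — skip
      7 black
      13 gray
        12 gray
        12 black
        13→6: 6 black — skip
      13 black
      2→6: 6 black — skip
      2→11: 11 black — skip
    2 black
    4 gray
      9 gray
        9→12: 12 black — skip
        9→11: 11 black — skip
      9 black
      4→13: 13 black — skip
      4→7: 7 black — skip
    4 black
    3 gray
      3→11: 11 black — skip
      8 gray
        8→5: 5 is gray → back edge
Back edge closes the cycle 5 → 1 → 3 → 8 → 5; its vertices are {1, 3, 5, 8}.

1, 3, 5, 8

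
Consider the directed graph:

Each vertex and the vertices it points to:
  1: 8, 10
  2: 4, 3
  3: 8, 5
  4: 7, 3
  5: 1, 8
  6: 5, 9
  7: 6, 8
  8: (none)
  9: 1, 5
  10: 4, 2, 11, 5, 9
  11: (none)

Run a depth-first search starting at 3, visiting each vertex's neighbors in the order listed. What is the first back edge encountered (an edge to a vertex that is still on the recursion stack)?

6→5

DFS from 3 (visiting each vertex's neighbors in the order listed); mark gray on enter, black on exit:
3 gray
  8 gray
  8 black
  5 gray
    1 gray
      1→8: 8 black — skip
      10 gray
        4 gray
          7 gray
            6 gray
              6→5: 5 is gray → back edge
First back edge: 6 → 5.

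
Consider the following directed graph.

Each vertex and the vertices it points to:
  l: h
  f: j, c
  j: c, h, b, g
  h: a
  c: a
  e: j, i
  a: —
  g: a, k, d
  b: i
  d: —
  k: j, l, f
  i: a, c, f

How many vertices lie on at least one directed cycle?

6

A vertex is on a directed cycle iff it belongs to a strongly connected component of size ≥ 2 (or has a self-loop).
The vertices on cycles are {b, f, g, i, j, k} — 6 in total.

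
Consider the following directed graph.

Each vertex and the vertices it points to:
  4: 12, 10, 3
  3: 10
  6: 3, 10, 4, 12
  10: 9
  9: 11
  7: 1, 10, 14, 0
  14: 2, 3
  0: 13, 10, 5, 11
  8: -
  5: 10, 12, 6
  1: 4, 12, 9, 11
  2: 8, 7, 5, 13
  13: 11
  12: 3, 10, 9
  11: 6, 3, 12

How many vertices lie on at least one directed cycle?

A vertex is on a directed cycle iff it belongs to a strongly connected component of size ≥ 2 (or has a self-loop).
The vertices on cycles are {2, 3, 4, 6, 7, 9, 10, 11, 12, 14} — 10 in total.

10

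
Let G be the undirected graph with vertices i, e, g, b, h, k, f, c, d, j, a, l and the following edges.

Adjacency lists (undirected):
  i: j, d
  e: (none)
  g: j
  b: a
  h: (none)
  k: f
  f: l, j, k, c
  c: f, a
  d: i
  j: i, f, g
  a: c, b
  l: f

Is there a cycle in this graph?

No

DFS, tracking each vertex's parent; an edge to a visited non-parent vertex closes a cycle.
Start from c:
visit c (parent –)
  visit f (parent c)
    visit l (parent f)
      l–f: parent, skip
    visit j (parent f)
      visit i (parent j)
        i–j: parent, skip
        visit d (parent i)
          d–i: parent, skip
      j–f: parent, skip
      visit g (parent j)
        g–j: parent, skip
    visit k (parent f)
      k–f: parent, skip
    f–c: parent, skip
  visit a (parent c)
    a–c: parent, skip
    visit b (parent a)
      b–a: parent, skip
visit e (parent –)
visit h (parent –)
No non-parent visited neighbor found — the graph is a forest.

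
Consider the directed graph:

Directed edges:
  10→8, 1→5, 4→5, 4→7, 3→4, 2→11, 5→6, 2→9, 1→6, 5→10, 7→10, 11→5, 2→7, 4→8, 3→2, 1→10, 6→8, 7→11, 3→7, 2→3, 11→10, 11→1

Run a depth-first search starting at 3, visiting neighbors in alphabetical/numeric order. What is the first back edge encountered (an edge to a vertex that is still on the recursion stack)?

2->3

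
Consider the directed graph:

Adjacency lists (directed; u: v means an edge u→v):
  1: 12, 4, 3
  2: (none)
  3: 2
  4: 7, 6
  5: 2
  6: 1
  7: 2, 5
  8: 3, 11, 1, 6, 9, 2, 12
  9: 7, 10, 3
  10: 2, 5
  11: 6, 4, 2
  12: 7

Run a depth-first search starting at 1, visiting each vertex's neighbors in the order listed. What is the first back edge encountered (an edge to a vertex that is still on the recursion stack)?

6→1

DFS from 1 (visiting each vertex's neighbors in the order listed); mark gray on enter, black on exit:
1 gray
  12 gray
    7 gray
      2 gray
      2 black
      5 gray
        5→2: 2 black — skip
      5 black
    7 black
  12 black
  4 gray
    4→7: 7 black — skip
    6 gray
      6→1: 1 is gray → back edge
First back edge: 6 → 1.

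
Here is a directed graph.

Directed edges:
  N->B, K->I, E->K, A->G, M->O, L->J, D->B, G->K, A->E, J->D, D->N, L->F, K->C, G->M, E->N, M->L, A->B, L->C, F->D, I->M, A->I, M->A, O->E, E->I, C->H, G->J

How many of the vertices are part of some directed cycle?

A vertex is on a directed cycle iff it belongs to a strongly connected component of size ≥ 2 (or has a self-loop).
The vertices on cycles are {A, E, G, I, K, M, O} — 7 in total.

7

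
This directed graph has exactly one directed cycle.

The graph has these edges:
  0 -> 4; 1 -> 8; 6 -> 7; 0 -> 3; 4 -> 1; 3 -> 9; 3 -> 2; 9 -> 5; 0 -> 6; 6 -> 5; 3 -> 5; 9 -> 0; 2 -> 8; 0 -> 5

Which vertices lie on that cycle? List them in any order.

0, 3, 9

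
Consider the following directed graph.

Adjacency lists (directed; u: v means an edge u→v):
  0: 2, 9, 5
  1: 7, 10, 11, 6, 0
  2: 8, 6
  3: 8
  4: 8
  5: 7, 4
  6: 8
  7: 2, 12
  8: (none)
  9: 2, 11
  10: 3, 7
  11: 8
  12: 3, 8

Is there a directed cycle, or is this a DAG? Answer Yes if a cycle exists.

No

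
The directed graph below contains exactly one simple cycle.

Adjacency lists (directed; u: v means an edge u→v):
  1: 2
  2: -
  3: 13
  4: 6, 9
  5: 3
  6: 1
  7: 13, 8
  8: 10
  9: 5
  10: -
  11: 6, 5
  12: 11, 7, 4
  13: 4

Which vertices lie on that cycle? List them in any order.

3, 4, 5, 9, 13

DFS with gray/black marking from 4:
4 gray
  6 gray
    1 gray
      2 gray
      2 black
    1 black
  6 black
  9 gray
    5 gray
      3 gray
        13 gray
          13→4: 4 is gray → back edge
Back edge closes the cycle 4 → 9 → 5 → 3 → 13 → 4; its vertices are {3, 4, 5, 9, 13}.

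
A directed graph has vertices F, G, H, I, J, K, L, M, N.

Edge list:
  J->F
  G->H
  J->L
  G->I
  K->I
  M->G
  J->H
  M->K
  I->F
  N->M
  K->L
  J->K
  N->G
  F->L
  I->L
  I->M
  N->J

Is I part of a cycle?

Yes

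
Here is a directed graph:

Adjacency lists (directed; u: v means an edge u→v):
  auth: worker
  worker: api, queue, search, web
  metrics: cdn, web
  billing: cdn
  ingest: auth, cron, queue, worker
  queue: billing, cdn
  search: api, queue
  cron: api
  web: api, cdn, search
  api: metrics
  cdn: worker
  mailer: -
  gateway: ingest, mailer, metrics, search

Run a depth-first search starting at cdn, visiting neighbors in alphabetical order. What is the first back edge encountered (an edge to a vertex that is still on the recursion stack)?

DFS from cdn (visiting neighbors in alphabetical order); mark gray on enter, black on exit:
cdn gray
  worker gray
    api gray
      metrics gray
        metrics→cdn: cdn is gray → back edge
First back edge: metrics → cdn.

metrics->cdn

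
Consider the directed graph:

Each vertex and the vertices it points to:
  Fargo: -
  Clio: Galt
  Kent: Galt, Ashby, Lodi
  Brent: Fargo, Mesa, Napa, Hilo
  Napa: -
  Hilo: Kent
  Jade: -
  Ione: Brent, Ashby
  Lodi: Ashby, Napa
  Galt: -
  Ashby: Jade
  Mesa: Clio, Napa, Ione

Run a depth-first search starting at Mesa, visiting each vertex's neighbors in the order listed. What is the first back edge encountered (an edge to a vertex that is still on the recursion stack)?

DFS from Mesa (visiting each vertex's neighbors in the order listed); mark gray on enter, black on exit:
Mesa gray
  Clio gray
    Galt gray
    Galt black
  Clio black
  Napa gray
  Napa black
  Ione gray
    Brent gray
      Fargo gray
      Fargo black
      Brent→Mesa: Mesa is gray → back edge
First back edge: Brent → Mesa.

Brent->Mesa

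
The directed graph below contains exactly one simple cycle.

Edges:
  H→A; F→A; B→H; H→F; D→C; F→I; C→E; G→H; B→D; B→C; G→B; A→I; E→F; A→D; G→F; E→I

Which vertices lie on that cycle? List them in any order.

DFS with gray/black marking from C:
C gray
  E gray
    I gray
    I black
    F gray
      F→I: I black — skip
      A gray
        D gray
          D→C: C is gray → back edge
Back edge closes the cycle C → E → F → A → D → C; its vertices are {A, C, D, E, F}.

A, C, D, E, F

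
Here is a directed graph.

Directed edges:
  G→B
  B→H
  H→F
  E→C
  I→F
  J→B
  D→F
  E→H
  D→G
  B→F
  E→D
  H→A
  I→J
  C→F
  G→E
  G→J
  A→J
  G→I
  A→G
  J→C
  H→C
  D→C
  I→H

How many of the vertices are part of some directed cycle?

8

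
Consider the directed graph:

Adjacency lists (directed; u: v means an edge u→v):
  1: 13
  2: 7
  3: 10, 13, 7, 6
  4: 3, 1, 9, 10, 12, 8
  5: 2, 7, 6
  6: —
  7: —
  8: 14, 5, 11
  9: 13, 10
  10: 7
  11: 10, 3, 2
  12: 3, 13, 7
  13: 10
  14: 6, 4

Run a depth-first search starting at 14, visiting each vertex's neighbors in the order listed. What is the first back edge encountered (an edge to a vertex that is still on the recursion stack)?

DFS from 14 (visiting each vertex's neighbors in the order listed); mark gray on enter, black on exit:
14 gray
  6 gray
  6 black
  4 gray
    3 gray
      10 gray
        7 gray
        7 black
      10 black
      13 gray
        13→10: 10 black — skip
      13 black
      3→7: 7 black — skip
      3→6: 6 black — skip
    3 black
    1 gray
      1→13: 13 black — skip
    1 black
    9 gray
      9→13: 13 black — skip
      9→10: 10 black — skip
    9 black
    4→10: 10 black — skip
    12 gray
      12→3: 3 black — skip
      12→13: 13 black — skip
      12→7: 7 black — skip
    12 black
    8 gray
      8→14: 14 is gray → back edge
First back edge: 8 → 14.

8→14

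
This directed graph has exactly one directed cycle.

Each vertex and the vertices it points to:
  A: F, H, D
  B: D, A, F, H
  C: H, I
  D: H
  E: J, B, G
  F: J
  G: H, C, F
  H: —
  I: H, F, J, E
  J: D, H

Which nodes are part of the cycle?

C, E, G, I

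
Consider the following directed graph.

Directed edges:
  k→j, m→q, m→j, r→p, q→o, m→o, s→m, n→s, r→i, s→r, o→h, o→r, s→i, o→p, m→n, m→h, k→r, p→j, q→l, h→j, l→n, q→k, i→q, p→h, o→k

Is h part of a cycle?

No

h lies on a cycle iff there is a path from h back to itself.
Exploring from h, it never reaches itself; equivalently, its strongly connected component is a singleton.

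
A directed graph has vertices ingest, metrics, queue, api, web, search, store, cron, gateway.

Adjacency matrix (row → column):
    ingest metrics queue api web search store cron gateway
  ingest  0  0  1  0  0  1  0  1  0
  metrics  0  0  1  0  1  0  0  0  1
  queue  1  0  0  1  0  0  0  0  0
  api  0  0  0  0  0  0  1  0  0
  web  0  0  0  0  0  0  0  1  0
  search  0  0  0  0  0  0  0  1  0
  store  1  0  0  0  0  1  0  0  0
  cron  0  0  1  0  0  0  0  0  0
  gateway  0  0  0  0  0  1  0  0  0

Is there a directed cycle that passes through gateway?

No

gateway lies on a cycle iff there is a path from gateway back to itself.
Exploring from gateway, it never reaches itself; equivalently, its strongly connected component is a singleton.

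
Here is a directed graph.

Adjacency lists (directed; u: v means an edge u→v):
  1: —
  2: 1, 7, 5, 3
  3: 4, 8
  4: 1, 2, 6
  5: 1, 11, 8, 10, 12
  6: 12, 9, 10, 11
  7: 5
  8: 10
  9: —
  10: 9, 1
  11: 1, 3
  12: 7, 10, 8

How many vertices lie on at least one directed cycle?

A vertex is on a directed cycle iff it belongs to a strongly connected component of size ≥ 2 (or has a self-loop).
The vertices on cycles are {2, 3, 4, 5, 6, 7, 11, 12} — 8 in total.

8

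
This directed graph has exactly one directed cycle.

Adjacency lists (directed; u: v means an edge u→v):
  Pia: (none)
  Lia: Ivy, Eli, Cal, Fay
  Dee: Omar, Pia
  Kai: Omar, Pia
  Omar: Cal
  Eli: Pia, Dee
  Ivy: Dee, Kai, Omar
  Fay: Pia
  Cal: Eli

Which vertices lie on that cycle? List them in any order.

Cal, Dee, Eli, Omar

DFS with gray/black marking from Dee:
Dee gray
  Omar gray
    Cal gray
      Eli gray
        Pia gray
        Pia black
        Eli→Dee: Dee is gray → back edge
Back edge closes the cycle Dee → Omar → Cal → Eli → Dee; its vertices are {Cal, Dee, Eli, Omar}.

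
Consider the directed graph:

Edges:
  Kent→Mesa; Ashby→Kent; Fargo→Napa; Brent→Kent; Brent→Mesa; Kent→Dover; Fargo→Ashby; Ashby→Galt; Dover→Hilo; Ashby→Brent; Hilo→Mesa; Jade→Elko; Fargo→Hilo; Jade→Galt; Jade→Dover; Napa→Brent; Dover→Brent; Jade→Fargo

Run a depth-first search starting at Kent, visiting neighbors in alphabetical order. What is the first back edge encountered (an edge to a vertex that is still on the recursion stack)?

Brent→Kent

DFS from Kent (visiting neighbors in alphabetical order); mark gray on enter, black on exit:
Kent gray
  Dover gray
    Brent gray
      Brent→Kent: Kent is gray → back edge
First back edge: Brent → Kent.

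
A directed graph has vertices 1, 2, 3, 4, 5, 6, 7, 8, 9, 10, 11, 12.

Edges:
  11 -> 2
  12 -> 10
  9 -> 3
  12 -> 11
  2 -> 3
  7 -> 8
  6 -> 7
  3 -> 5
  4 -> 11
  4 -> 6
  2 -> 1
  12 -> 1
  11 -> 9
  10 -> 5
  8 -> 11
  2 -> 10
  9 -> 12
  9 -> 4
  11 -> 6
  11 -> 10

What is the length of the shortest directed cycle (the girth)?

For each vertex v, BFS finds the shortest path from v back to v.
The shortest such closed walk is 4 → 11 → 9 → 4, length 3.

3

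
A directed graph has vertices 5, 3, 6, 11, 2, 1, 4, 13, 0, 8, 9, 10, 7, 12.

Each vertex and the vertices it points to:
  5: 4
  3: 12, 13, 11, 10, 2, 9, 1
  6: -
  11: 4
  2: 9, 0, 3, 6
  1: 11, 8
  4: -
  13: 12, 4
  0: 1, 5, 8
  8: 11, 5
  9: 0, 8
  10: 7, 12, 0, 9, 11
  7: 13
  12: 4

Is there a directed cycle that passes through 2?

2 is on a cycle iff 2 can reach itself via ≥1 edge.
2 → 3 → 2 — yes.

Yes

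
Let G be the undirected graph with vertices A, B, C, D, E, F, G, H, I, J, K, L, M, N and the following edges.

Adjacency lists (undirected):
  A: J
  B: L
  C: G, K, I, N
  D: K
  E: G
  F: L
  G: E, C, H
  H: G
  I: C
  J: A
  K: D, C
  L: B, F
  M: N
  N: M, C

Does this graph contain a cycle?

No

DFS, tracking each vertex's parent; an edge to a visited non-parent vertex closes a cycle.
Start from G:
visit G (parent –)
  visit E (parent G)
    E–G: parent, skip
  visit C (parent G)
    C–G: parent, skip
    visit K (parent C)
      visit D (parent K)
        D–K: parent, skip
      K–C: parent, skip
    visit I (parent C)
      I–C: parent, skip
    visit N (parent C)
      visit M (parent N)
        M–N: parent, skip
      N–C: parent, skip
  visit H (parent G)
    H–G: parent, skip
visit A (parent –)
  visit J (parent A)
    J–A: parent, skip
visit B (parent –)
  visit L (parent B)
    L–B: parent, skip
    visit F (parent L)
      F–L: parent, skip
No non-parent visited neighbor found — the graph is a forest.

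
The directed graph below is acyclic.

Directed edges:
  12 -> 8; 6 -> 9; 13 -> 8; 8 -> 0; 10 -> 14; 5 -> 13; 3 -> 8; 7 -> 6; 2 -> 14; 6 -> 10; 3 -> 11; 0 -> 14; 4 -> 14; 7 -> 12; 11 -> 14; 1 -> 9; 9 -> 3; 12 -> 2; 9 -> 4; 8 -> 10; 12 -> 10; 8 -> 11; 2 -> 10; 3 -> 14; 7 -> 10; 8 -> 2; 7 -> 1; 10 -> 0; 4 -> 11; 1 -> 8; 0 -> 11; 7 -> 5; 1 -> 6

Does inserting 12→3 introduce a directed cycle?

No

Adding 12→3 creates a cycle iff 3 can already reach 12.
Explore from 3: no path reaches 12. The graph stays acyclic.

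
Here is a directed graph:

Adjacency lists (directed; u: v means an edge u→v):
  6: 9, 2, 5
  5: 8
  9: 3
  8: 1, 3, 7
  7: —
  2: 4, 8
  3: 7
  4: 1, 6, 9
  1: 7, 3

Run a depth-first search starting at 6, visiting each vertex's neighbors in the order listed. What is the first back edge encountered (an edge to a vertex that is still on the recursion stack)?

DFS from 6 (visiting each vertex's neighbors in the order listed); mark gray on enter, black on exit:
6 gray
  9 gray
    3 gray
      7 gray
      7 black
    3 black
  9 black
  2 gray
    4 gray
      1 gray
        1→7: 7 black — skip
        1→3: 3 black — skip
      1 black
      4→6: 6 is gray → back edge
First back edge: 4 → 6.

4→6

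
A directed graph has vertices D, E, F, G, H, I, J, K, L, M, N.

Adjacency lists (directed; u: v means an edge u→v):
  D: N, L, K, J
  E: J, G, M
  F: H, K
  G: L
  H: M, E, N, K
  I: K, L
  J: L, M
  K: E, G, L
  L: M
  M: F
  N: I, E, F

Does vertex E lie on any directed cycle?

E is on a cycle iff E can reach itself via ≥1 edge.
E → M → F → H → E — yes.

Yes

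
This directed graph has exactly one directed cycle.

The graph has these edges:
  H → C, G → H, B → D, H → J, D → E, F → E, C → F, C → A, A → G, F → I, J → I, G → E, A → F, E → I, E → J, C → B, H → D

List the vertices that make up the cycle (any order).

A, C, G, H

DFS with gray/black marking from H:
H gray
  D gray
    E gray
      J gray
        I gray
        I black
      J black
      E→I: I black — skip
    E black
  D black
  H→J: J black — skip
  C gray
    B gray
      B→D: D black — skip
    B black
    A gray
      G gray
        G→E: E black — skip
        G→H: H is gray → back edge
Back edge closes the cycle H → C → A → G → H; its vertices are {A, C, G, H}.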